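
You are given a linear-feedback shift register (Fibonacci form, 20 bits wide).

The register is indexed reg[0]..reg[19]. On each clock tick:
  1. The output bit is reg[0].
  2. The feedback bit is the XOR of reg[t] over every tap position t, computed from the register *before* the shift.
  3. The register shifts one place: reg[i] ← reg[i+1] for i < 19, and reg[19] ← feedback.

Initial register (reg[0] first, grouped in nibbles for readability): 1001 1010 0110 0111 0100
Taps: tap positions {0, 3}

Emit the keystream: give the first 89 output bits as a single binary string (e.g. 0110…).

10011010011001110100010010010101110101100000001110110110011000011110000001010110111011100

step | reg (before) | out | fb
   0 | 10011010011001110100 | 1 | 0
   1 | 00110100110011101000 | 0 | 1
   2 | 01101001100111010001 | 0 | 0
   3 | 11010011001110100010 | 1 | 0
   4 | 10100110011101000100 | 1 | 1
   5 | 01001100111010001001 | 0 | 0
   6 | 10011001110100010010 | 1 | 0
   7 | 00110011101000100100 | 0 | 1
   8 | 01100111010001001001 | 0 | 0
   9 | 11001110100010010010 | 1 | 1
  10 | 10011101000100100101 | 1 | 0
  11 | 00111010001001001010 | 0 | 1
  12 | 01110100010010010101 | 0 | 1
  13 | 11101000100100101011 | 1 | 1
  14 | 11010001001001010111 | 1 | 0
  15 | 10100010010010101110 | 1 | 1
  16 | 01000100100101011101 | 0 | 0
  17 | 10001001001010111010 | 1 | 1
  18 | 00010010010101110101 | 0 | 1
  19 | 00100100101011101011 | 0 | 0
  20 | 01001001010111010110 | 0 | 0
  21 | 10010010101110101100 | 1 | 0
  22 | 00100101011101011000 | 0 | 0
  23 | 01001010111010110000 | 0 | 0
  24 | 10010101110101100000 | 1 | 0
  25 | 00101011101011000000 | 0 | 0
  26 | 01010111010110000000 | 0 | 1
  27 | 10101110101100000001 | 1 | 1
  28 | 01011101011000000011 | 0 | 1
  29 | 10111010110000000111 | 1 | 0
  30 | 01110101100000001110 | 0 | 1
  31 | 11101011000000011101 | 1 | 1
  32 | 11010110000000111011 | 1 | 0
  33 | 10101100000001110110 | 1 | 1
  34 | 01011000000011101101 | 0 | 1
  35 | 10110000000111011011 | 1 | 0
  36 | 01100000001110110110 | 0 | 0
  37 | 11000000011101101100 | 1 | 1
  38 | 10000000111011011001 | 1 | 1
  39 | 00000001110110110011 | 0 | 0
  40 | 00000011101101100110 | 0 | 0
  41 | 00000111011011001100 | 0 | 0
  42 | 00001110110110011000 | 0 | 0
  43 | 00011101101100110000 | 0 | 1
  44 | 00111011011001100001 | 0 | 1
  45 | 01110110110011000011 | 0 | 1
  46 | 11101101100110000111 | 1 | 1
  47 | 11011011001100001111 | 1 | 0
  48 | 10110110011000011110 | 1 | 0
  49 | 01101100110000111100 | 0 | 0
  50 | 11011001100001111000 | 1 | 0
  51 | 10110011000011110000 | 1 | 0
  52 | 01100110000111100000 | 0 | 0
  53 | 11001100001111000000 | 1 | 1
  54 | 10011000011110000001 | 1 | 0
  55 | 00110000111100000010 | 0 | 1
  56 | 01100001111000000101 | 0 | 0
  57 | 11000011110000001010 | 1 | 1
  58 | 10000111100000010101 | 1 | 1
  59 | 00001111000000101011 | 0 | 0
  60 | 00011110000001010110 | 0 | 1
  61 | 00111100000010101101 | 0 | 1
  62 | 01111000000101011011 | 0 | 1
  63 | 11110000001010110111 | 1 | 0
  64 | 11100000010101101110 | 1 | 1
  65 | 11000000101011011101 | 1 | 1
  66 | 10000001010110111011 | 1 | 1
  67 | 00000010101101110111 | 0 | 0
  68 | 00000101011011101110 | 0 | 0
  69 | 00001010110111011100 | 0 | 0
  70 | 00010101101110111000 | 0 | 1
  71 | 00101011011101110001 | 0 | 0
  72 | 01010110111011100010 | 0 | 1
  73 | 10101101110111000101 | 1 | 1
  74 | 01011011101110001011 | 0 | 1
  75 | 10110111011100010111 | 1 | 0
  76 | 01101110111000101110 | 0 | 0
  77 | 11011101110001011100 | 1 | 0
  78 | 10111011100010111000 | 1 | 0
  79 | 01110111000101110000 | 0 | 1
  80 | 11101110001011100001 | 1 | 1
  81 | 11011100010111000011 | 1 | 0
  82 | 10111000101110000110 | 1 | 0
  83 | 01110001011100001100 | 0 | 1
  84 | 11100010111000011001 | 1 | 1
  85 | 11000101110000110011 | 1 | 1
  86 | 10001011100001100111 | 1 | 1
  87 | 00010111000011001111 | 0 | 1
  88 | 00101110000110011111 | 0 | 0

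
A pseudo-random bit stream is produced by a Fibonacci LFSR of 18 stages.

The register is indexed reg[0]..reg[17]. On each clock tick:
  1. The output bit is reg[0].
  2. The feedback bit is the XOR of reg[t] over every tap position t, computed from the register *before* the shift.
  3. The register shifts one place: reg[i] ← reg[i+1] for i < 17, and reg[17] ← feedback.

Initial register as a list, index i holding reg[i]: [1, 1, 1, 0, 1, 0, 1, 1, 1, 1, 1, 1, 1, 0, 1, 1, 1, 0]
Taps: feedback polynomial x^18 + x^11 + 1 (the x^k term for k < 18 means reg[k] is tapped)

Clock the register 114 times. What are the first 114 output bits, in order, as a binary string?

k : reg_k → out_k, fb_k
0: 111010111111101110 → 1, fb=0
1: 110101111111011100 → 1, fb=0
2: 101011111110111000 → 1, fb=1
3: 010111111101110001 → 0, fb=1
4: 101111111011100011 → 1, fb=0
5: 011111110111000110 → 0, fb=1
6: 111111101110001101 → 1, fb=1
7: 111111011100011011 → 1, fb=1
8: 111110111000110111 → 1, fb=1
9: 111101110001101111 → 1, fb=0
10: 111011100011011110 → 1, fb=0
11: 110111000110111100 → 1, fb=1
12: 101110001101111001 → 1, fb=0
13: 011100011011110010 → 0, fb=1
14: 111000110111100101 → 1, fb=0
15: 110001101111001010 → 1, fb=0
16: 100011011110010100 → 1, fb=1
17: 000110111100101001 → 0, fb=0
18: 001101111001010010 → 0, fb=1
19: 011011110010100101 → 0, fb=0
20: 110111100101001010 → 1, fb=0
21: 101111001010010100 → 1, fb=1
22: 011110010100101001 → 0, fb=0
23: 111100101001010010 → 1, fb=0
24: 111001010010100100 → 1, fb=1
25: 110010100101001001 → 1, fb=0
26: 100101001010010010 → 1, fb=1
27: 001010010100100101 → 0, fb=0
28: 010100101001001010 → 0, fb=1
29: 101001010010010101 → 1, fb=1
30: 010010100100101011 → 0, fb=0
31: 100101001001010110 → 1, fb=0
32: 001010010010101100 → 0, fb=0
33: 010100100101011000 → 0, fb=1
34: 101001001010110001 → 1, fb=1
35: 010010010101100011 → 0, fb=1
36: 100100101011000111 → 1, fb=0
37: 001001010110001110 → 0, fb=0
38: 010010101100011100 → 0, fb=0
39: 100101011000111000 → 1, fb=1
40: 001010110001110001 → 0, fb=1
41: 010101100011100011 → 0, fb=1
42: 101011000111000111 → 1, fb=0
43: 010110001110001110 → 0, fb=0
44: 101100011100011100 → 1, fb=1
45: 011000111000111001 → 0, fb=0
46: 110001110001110010 → 1, fb=0
47: 100011100011100100 → 1, fb=0
48: 000111000111001000 → 0, fb=1
49: 001110001110010001 → 0, fb=0
50: 011100011100100010 → 0, fb=0
51: 111000111001000100 → 1, fb=0
52: 110001110010001000 → 1, fb=1
53: 100011100100010001 → 1, fb=1
54: 000111001000100011 → 0, fb=0
55: 001110010001000110 → 0, fb=1
56: 011100100010001101 → 0, fb=0
57: 111001000100011010 → 1, fb=1
58: 110010001000110101 → 1, fb=1
59: 100100010001101011 → 1, fb=0
60: 001000100011010110 → 0, fb=1
61: 010001000110101101 → 0, fb=0
62: 100010001101011010 → 1, fb=0
63: 000100011010110100 → 0, fb=0
64: 001000110101101000 → 0, fb=1
65: 010001101011010001 → 0, fb=1
66: 100011010110100011 → 1, fb=1
67: 000110101101000111 → 0, fb=1
68: 001101011010001111 → 0, fb=0
69: 011010110100011110 → 0, fb=0
70: 110101101000111100 → 1, fb=1
71: 101011010001111001 → 1, fb=0
72: 010110100011110010 → 0, fb=1
73: 101101000111100101 → 1, fb=0
74: 011010001111001010 → 0, fb=1
75: 110100011110010101 → 1, fb=1
76: 101000111100101011 → 1, fb=1
77: 010001111001010111 → 0, fb=1
78: 100011110010101111 → 1, fb=1
79: 000111100101011111 → 0, fb=1
80: 001111001010111111 → 0, fb=0
81: 011110010101111110 → 0, fb=1
82: 111100101011111101 → 1, fb=0
83: 111001010111111010 → 1, fb=0
84: 110010101111110100 → 1, fb=0
85: 100101011111101000 → 1, fb=0
86: 001010111111010000 → 0, fb=1
87: 010101111110100001 → 0, fb=0
88: 101011111101000010 → 1, fb=0
89: 010111111010000100 → 0, fb=0
90: 101111110100001000 → 1, fb=1
91: 011111101000010001 → 0, fb=0
92: 111111010000100010 → 1, fb=1
93: 111110100001000101 → 1, fb=0
94: 111101000010001010 → 1, fb=1
95: 111010000100010101 → 1, fb=1
96: 110100001000101011 → 1, fb=1
97: 101000010001010111 → 1, fb=0
98: 010000100010101110 → 0, fb=0
99: 100001000101011100 → 1, fb=0
100: 000010001010111000 → 0, fb=0
101: 000100010101110000 → 0, fb=1
102: 001000101011100001 → 0, fb=1
103: 010001010111000011 → 0, fb=1
104: 100010101110000111 → 1, fb=1
105: 000101011100001111 → 0, fb=0
106: 001010111000011110 → 0, fb=0
107: 010101110000111100 → 0, fb=0
108: 101011100001111000 → 1, fb=0
109: 010111000011110000 → 0, fb=1
110: 101110000111100001 → 1, fb=0
111: 011100001111000010 → 0, fb=1
112: 111000011110000101 → 1, fb=1
113: 110000111100001011 → 1, fb=1

111010111111101110001101111001010010100100101011000111000111001000100011010110100011110010101111110100001000101011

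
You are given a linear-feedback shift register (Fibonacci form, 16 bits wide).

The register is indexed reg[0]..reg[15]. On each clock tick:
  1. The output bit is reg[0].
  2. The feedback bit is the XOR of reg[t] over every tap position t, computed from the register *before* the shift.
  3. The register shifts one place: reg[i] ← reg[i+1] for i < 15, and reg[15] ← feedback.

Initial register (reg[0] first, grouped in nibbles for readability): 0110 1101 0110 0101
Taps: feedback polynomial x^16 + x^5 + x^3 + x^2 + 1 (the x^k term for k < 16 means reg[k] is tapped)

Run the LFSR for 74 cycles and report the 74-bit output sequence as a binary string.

tick  register→output (feedback)
  0  0110110101100101→0 (0)
  1  1101101011001010→1 (0)
  2  1011010110010100→1 (0)
  3  0110101100101000→0 (1)
  4  1101011001010001→1 (1)
  5  1010110010100011→1 (1)
  6  0101100101000111→0 (1)
  7  1011001010001111→1 (1)
  8  0110010100011111→0 (0)
  9  1100101000111110→1 (1)
 10  1001010001111101→1 (1)
 11  0010100011111011→0 (1)
 12  0101000111110111→0 (1)
 13  1010001111101111→1 (0)
 14  0100011111011110→0 (1)
 15  1000111110111101→1 (0)
 16  0001111101111010→0 (0)
 17  0011111011110100→0 (1)
 18  0111110111101001→0 (1)
 19  1111101111010011→1 (1)
 20  1111011110100111→1 (0)
 21  1110111101001110→1 (1)
 22  1101111010011101→1 (1)
 23  1011110100111011→1 (0)
 24  0111101001110110→0 (0)
 25  1111010011101100→1 (0)
 26  1110100111011000→1 (0)
 27  1101001110110000→1 (0)
 28  1010011101100000→1 (1)
 29  0100111011000001→0 (1)
 30  1001110110000011→1 (1)
 31  0011101100000111→0 (0)
 32  0111011000001110→0 (1)
 33  1110110000011101→1 (1)
 34  1101100000111011→1 (0)
 35  1011000001110110→1 (1)
 36  0110000011101101→0 (1)
 37  1100000111011011→1 (1)
 38  1000001110110111→1 (1)
 39  0000011101101111→0 (1)
 40  0000111011011111→0 (1)
 41  0001110110111111→0 (0)
 42  0011101101111110→0 (0)
 43  0111011011111100→0 (1)
 44  1110110111111001→1 (1)
 45  1101101111110011→1 (0)
 46  1011011111100110→1 (0)
 47  0110111111001100→0 (0)
 48  1101111110011000→1 (1)
 49  1011111100110001→1 (0)
 50  0111111001100010→0 (1)
 51  1111110011000101→1 (0)
 52  1111100110001010→1 (1)
 53  1111001100010101→1 (1)
 54  1110011000101011→1 (1)
 55  1100110001010111→1 (0)
 56  1001100010101110→1 (0)
 57  0011000101011100→0 (0)
 58  0110001010111000→0 (1)
 59  1100010101110001→1 (0)
 60  1000101011100010→1 (1)
 61  0001010111000101→0 (0)
 62  0010101110001010→0 (1)
 63  0101011100010101→0 (0)
 64  1010111000101010→1 (1)
 65  0101110001010101→0 (0)
 66  1011100010101010→1 (1)
 67  0111000101010101→0 (0)
 68  1110001010101010→1 (0)
 69  1100010101010100→1 (0)
 70  1000101010101000→1 (1)
 71  0001010101010001→0 (0)
 72  0010101010100010→0 (1)
 73  0101010101000101→0 (0)

01101101011001010001111101111010011101100000111011011111100110001010111000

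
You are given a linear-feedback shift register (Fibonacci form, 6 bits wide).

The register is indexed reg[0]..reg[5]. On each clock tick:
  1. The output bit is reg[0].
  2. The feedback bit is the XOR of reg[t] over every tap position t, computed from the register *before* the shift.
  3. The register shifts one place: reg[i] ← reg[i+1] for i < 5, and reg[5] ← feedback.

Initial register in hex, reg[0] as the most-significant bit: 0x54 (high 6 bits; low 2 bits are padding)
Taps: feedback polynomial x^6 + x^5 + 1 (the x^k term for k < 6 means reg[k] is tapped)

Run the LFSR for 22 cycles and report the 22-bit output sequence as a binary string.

step | reg (before) | out | fb
   0 | 010101 | 0 | 1
   1 | 101011 | 1 | 0
   2 | 010110 | 0 | 0
   3 | 101100 | 1 | 1
   4 | 011001 | 0 | 1
   5 | 110011 | 1 | 0
   6 | 100110 | 1 | 1
   7 | 001101 | 0 | 1
   8 | 011011 | 0 | 1
   9 | 110111 | 1 | 0
  10 | 101110 | 1 | 1
  11 | 011101 | 0 | 1
  12 | 111011 | 1 | 0
  13 | 110110 | 1 | 1
  14 | 101101 | 1 | 0
  15 | 011010 | 0 | 0
  16 | 110100 | 1 | 1
  17 | 101001 | 1 | 0
  18 | 010010 | 0 | 0
  19 | 100100 | 1 | 1
  20 | 001001 | 0 | 1
  21 | 010011 | 0 | 1

0101011001101110110100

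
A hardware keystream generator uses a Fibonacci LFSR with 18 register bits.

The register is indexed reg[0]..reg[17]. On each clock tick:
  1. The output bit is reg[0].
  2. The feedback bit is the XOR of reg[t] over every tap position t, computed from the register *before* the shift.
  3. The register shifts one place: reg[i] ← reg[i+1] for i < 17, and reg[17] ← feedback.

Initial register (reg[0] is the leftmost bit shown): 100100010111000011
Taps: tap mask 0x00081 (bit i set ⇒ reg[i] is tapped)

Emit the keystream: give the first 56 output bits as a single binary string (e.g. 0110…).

10010001011100001100101001000101011110100011111000011001

tick  register→output (feedback)
  0  100100010111000011→1 (0)
  1  001000101110000110→0 (0)
  2  010001011100001100→0 (1)
  3  100010111000011001→1 (0)
  4  000101110000110010→0 (1)
  5  001011100001100101→0 (0)
  6  010111000011001010→0 (0)
  7  101110000110010100→1 (1)
  8  011100001100101001→0 (0)
  9  111000011001010010→1 (0)
 10  110000110010100100→1 (0)
 11  100001100101001000→1 (1)
 12  000011001010010001→0 (0)
 13  000110010100100010→0 (1)
 14  001100101001000101→0 (0)
 15  011001010010001010→0 (1)
 16  110010100100010101→1 (1)
 17  100101001000101011→1 (1)
 18  001010010001010111→0 (1)
 19  010100100010101111→0 (0)
 20  101001000101011110→1 (1)
 21  010010001010111101→0 (0)
 22  100100010101111010→1 (0)
 23  001000101011110100→0 (0)
 24  010001010111101000→0 (1)
 25  100010101111010001→1 (1)
 26  000101011110100011→0 (1)
 27  001010111101000111→0 (1)
 28  010101111010001111→0 (1)
 29  101011110100011111→1 (0)
 30  010111101000111110→0 (0)
 31  101111010001111100→1 (0)
 32  011110100011111000→0 (0)
 33  111101000111110000→1 (1)
 34  111010001111100001→1 (1)
 35  110100011111000011→1 (0)
 36  101000111110000110→1 (0)
 37  010001111100001100→0 (1)
 38  100011111000011001→1 (0)
 39  000111110000110010→0 (1)
 40  001111100001100101→0 (0)
 41  011111000011001010→0 (0)
 42  111110000110010100→1 (1)
 43  111100001100101001→1 (1)
 44  111000011001010011→1 (0)
 45  110000110010100110→1 (0)
 46  100001100101001100→1 (1)
 47  000011001010011001→0 (0)
 48  000110010100110010→0 (1)
 49  001100101001100101→0 (0)
 50  011001010011001010→0 (1)
 51  110010100110010101→1 (1)
 52  100101001100101011→1 (1)
 53  001010011001010111→0 (1)
 54  010100110010101111→0 (1)
 55  101001100101011111→1 (1)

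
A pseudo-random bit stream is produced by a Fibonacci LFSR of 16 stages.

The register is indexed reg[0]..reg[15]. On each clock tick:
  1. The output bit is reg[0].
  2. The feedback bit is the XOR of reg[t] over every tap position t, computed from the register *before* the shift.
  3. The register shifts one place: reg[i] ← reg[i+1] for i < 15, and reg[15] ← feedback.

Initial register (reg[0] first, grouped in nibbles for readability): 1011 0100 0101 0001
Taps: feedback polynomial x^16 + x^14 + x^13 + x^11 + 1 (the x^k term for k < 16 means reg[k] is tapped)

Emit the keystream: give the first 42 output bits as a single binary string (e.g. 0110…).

k : reg_k → out_k, fb_k
0: 1011010001010001 → 1, fb=0
1: 0110100010100010 → 0, fb=1
2: 1101000101000101 → 1, fb=0
3: 1010001010001010 → 1, fb=0
4: 0100010100010100 → 0, fb=0
5: 1000101000101000 → 1, fb=1
6: 0001010001010001 → 0, fb=1
7: 0010100010100011 → 0, fb=1
8: 0101000101000111 → 0, fb=0
9: 1010001010001110 → 1, fb=1
10: 0100010100011101 → 0, fb=0
11: 1000101000111010 → 1, fb=1
12: 0001010001110101 → 0, fb=0
13: 0010100011101010 → 0, fb=1
14: 0101000111010101 → 0, fb=0
15: 1010001110101010 → 1, fb=0
16: 0100011101010100 → 0, fb=0
17: 1000111010101000 → 1, fb=1
18: 0001110101010001 → 0, fb=1
19: 0011101010100011 → 0, fb=1
20: 0111010101000111 → 0, fb=0
21: 1110101010001110 → 1, fb=1
22: 1101010100011101 → 1, fb=1
23: 1010101000111011 → 1, fb=1
24: 0101010001110111 → 0, fb=1
25: 1010100011101111 → 1, fb=1
26: 0101000111011111 → 0, fb=1
27: 1010001110111111 → 1, fb=0
28: 0100011101111110 → 0, fb=1
29: 1000111011111101 → 1, fb=1
30: 0001110111111011 → 0, fb=0
31: 0011101111110110 → 0, fb=1
32: 0111011111101101 → 0, fb=1
33: 1110111111011011 → 1, fb=1
34: 1101111110110111 → 1, fb=0
35: 1011111101101110 → 1, fb=1
36: 0111111011011101 → 0, fb=0
37: 1111110110111010 → 1, fb=1
38: 1111101101110101 → 1, fb=1
39: 1111011011101011 → 1, fb=0
40: 1110110111010110 → 1, fb=0
41: 1101101110101100 → 1, fb=0

101101000101000101000111010101000111011111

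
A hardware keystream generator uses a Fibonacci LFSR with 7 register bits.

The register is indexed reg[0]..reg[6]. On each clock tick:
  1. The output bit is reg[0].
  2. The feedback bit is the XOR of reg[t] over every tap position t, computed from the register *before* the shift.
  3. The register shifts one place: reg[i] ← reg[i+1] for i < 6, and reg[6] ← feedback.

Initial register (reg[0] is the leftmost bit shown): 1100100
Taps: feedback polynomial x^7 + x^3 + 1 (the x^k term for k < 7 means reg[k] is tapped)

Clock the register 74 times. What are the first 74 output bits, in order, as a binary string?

tick  register→output (feedback)
  0  1100100→1 (1)
  1  1001001→1 (0)
  2  0010010→0 (0)
  3  0100100→0 (0)
  4  1001000→1 (0)
  5  0010000→0 (0)
  6  0100000→0 (0)
  7  1000000→1 (1)
  8  0000001→0 (0)
  9  0000010→0 (0)
 10  0000100→0 (0)
 11  0001000→0 (1)
 12  0010001→0 (0)
 13  0100010→0 (0)
 14  1000100→1 (1)
 15  0001001→0 (1)
 16  0010011→0 (0)
 17  0100110→0 (0)
 18  1001100→1 (0)
 19  0011000→0 (1)
 20  0110001→0 (0)
 21  1100010→1 (1)
 22  1000101→1 (1)
 23  0001011→0 (1)
 24  0010111→0 (0)
 25  0101110→0 (1)
 26  1011101→1 (0)
 27  0111010→0 (1)
 28  1110101→1 (1)
 29  1101011→1 (0)
 30  1010110→1 (1)
 31  0101101→0 (1)
 32  1011011→1 (0)
 33  0110110→0 (0)
 34  1101100→1 (0)
 35  1011000→1 (0)
 36  0110000→0 (0)
 37  1100000→1 (1)
 38  1000001→1 (1)
 39  0000011→0 (0)
 40  0000110→0 (0)
 41  0001100→0 (1)
 42  0011001→0 (1)
 43  0110011→0 (0)
 44  1100110→1 (1)
 45  1001101→1 (0)
 46  0011010→0 (1)
 47  0110101→0 (0)
 48  1101010→1 (0)
 49  1010100→1 (1)
 50  0101001→0 (1)
 51  1010011→1 (1)
 52  0100111→0 (0)
 53  1001110→1 (0)
 54  0011100→0 (1)
 55  0111001→0 (1)
 56  1110011→1 (1)
 57  1100111→1 (1)
 58  1001111→1 (0)
 59  0011110→0 (1)
 60  0111101→0 (1)
 61  1111011→1 (0)
 62  1110110→1 (1)
 63  1101101→1 (0)
 64  1011010→1 (0)
 65  0110100→0 (0)
 66  1101000→1 (0)
 67  1010000→1 (1)
 68  0100001→0 (0)
 69  1000010→1 (1)
 70  0000101→0 (0)
 71  0001010→0 (1)
 72  0010101→0 (0)
 73  0101010→0 (1)

11001001000000100010011000101110101101100000110011010100111001111011010000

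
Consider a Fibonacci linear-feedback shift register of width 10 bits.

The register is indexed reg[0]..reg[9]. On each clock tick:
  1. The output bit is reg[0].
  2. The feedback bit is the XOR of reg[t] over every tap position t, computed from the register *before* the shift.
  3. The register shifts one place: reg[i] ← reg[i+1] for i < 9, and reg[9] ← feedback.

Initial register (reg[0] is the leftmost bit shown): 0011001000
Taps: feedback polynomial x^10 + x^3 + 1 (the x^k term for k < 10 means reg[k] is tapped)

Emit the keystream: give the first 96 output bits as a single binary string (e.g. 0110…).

001100100010100011011011100000011110001110111111100100001100010110111010000110101011001111001011

tick  register→output (feedback)
  0  0011001000→0 (1)
  1  0110010001→0 (0)
  2  1100100010→1 (1)
  3  1001000101→1 (0)
  4  0010001010→0 (0)
  5  0100010100→0 (0)
  6  1000101000→1 (1)
  7  0001010001→0 (1)
  8  0010100011→0 (0)
  9  0101000110→0 (1)
 10  1010001101→1 (1)
 11  0100011011→0 (0)
 12  1000110110→1 (1)
 13  0001101101→0 (1)
 14  0011011011→0 (1)
 15  0110110111→0 (0)
 16  1101101110→1 (0)
 17  1011011100→1 (0)
 18  0110111000→0 (0)
 19  1101110000→1 (0)
 20  1011100000→1 (0)
 21  0111000000→0 (1)
 22  1110000001→1 (1)
 23  1100000011→1 (1)
 24  1000000111→1 (1)
 25  0000001111→0 (0)
 26  0000011110→0 (0)
 27  0000111100→0 (0)
 28  0001111000→0 (1)
 29  0011110001→0 (1)
 30  0111100011→0 (1)
 31  1111000111→1 (0)
 32  1110001110→1 (1)
 33  1100011101→1 (1)
 34  1000111011→1 (1)
 35  0001110111→0 (1)
 36  0011101111→0 (1)
 37  0111011111→0 (1)
 38  1110111111→1 (1)
 39  1101111111→1 (0)
 40  1011111110→1 (0)
 41  0111111100→0 (1)
 42  1111111001→1 (0)
 43  1111110010→1 (0)
 44  1111100100→1 (0)
 45  1111001000→1 (0)
 46  1110010000→1 (1)
 47  1100100001→1 (1)
 48  1001000011→1 (0)
 49  0010000110→0 (0)
 50  0100001100→0 (0)
 51  1000011000→1 (1)
 52  0000110001→0 (0)
 53  0001100010→0 (1)
 54  0011000101→0 (1)
 55  0110001011→0 (0)
 56  1100010110→1 (1)
 57  1000101101→1 (1)
 58  0001011011→0 (1)
 59  0010110111→0 (0)
 60  0101101110→0 (1)
 61  1011011101→1 (0)
 62  0110111010→0 (0)
 63  1101110100→1 (0)
 64  1011101000→1 (0)
 65  0111010000→0 (1)
 66  1110100001→1 (1)
 67  1101000011→1 (0)
 68  1010000110→1 (1)
 69  0100001101→0 (0)
 70  1000011010→1 (1)
 71  0000110101→0 (0)
 72  0001101010→0 (1)
 73  0011010101→0 (1)
 74  0110101011→0 (0)
 75  1101010110→1 (0)
 76  1010101100→1 (1)
 77  0101011001→0 (1)
 78  1010110011→1 (1)
 79  0101100111→0 (1)
 80  1011001111→1 (0)
 81  0110011110→0 (0)
 82  1100111100→1 (1)
 83  1001111001→1 (0)
 84  0011110010→0 (1)
 85  0111100101→0 (1)
 86  1111001011→1 (0)
 87  1110010110→1 (1)
 88  1100101101→1 (1)
 89  1001011011→1 (0)
 90  0010110110→0 (0)
 91  0101101100→0 (1)
 92  1011011001→1 (0)
 93  0110110010→0 (0)
 94  1101100100→1 (0)
 95  1011001000→1 (0)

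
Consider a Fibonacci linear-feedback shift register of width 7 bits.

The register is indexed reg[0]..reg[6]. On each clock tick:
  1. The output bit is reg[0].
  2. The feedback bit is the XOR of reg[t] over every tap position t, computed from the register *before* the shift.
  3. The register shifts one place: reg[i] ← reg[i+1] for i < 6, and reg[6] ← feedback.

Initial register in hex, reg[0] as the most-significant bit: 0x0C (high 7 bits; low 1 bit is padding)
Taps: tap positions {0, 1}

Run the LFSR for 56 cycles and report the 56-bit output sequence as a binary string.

tick  register→output (feedback)
  0  0000110→0 (0)
  1  0001100→0 (0)
  2  0011000→0 (0)
  3  0110000→0 (1)
  4  1100001→1 (0)
  5  1000010→1 (1)
  6  0000101→0 (0)
  7  0001010→0 (0)
  8  0010100→0 (0)
  9  0101000→0 (1)
 10  1010001→1 (1)
 11  0100011→0 (1)
 12  1000111→1 (1)
 13  0001111→0 (0)
 14  0011110→0 (0)
 15  0111100→0 (1)
 16  1111001→1 (0)
 17  1110010→1 (0)
 18  1100100→1 (0)
 19  1001000→1 (1)
 20  0010001→0 (0)
 21  0100010→0 (1)
 22  1000101→1 (1)
 23  0001011→0 (0)
 24  0010110→0 (0)
 25  0101100→0 (1)
 26  1011001→1 (1)
 27  0110011→0 (1)
 28  1100111→1 (0)
 29  1001110→1 (1)
 30  0011101→0 (0)
 31  0111010→0 (1)
 32  1110101→1 (0)
 33  1101010→1 (0)
 34  1010100→1 (1)
 35  0101001→0 (1)
 36  1010011→1 (1)
 37  0100111→0 (1)
 38  1001111→1 (1)
 39  0011111→0 (0)
 40  0111110→0 (1)
 41  1111101→1 (0)
 42  1111010→1 (0)
 43  1110100→1 (0)
 44  1101000→1 (0)
 45  1010000→1 (1)
 46  0100001→0 (1)
 47  1000011→1 (1)
 48  0000111→0 (0)
 49  0001110→0 (0)
 50  0011100→0 (0)
 51  0111000→0 (1)
 52  1110001→1 (0)
 53  1100010→1 (0)
 54  1000100→1 (1)
 55  0001001→0 (0)

00001100001010001111001000101100111010100111110100001110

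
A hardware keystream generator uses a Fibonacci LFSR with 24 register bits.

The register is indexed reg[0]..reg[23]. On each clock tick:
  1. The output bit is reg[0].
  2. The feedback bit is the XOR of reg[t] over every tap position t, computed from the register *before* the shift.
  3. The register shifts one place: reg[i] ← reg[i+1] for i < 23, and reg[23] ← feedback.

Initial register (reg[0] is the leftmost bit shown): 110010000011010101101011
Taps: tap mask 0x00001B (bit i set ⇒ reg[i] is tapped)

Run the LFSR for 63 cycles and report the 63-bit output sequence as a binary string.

tick  register→output (feedback)
  0  110010000011010101101011→1 (1)
  1  100100000110101011010111→1 (0)
  2  001000001101010110101110→0 (0)
  3  010000011010101101011100→0 (1)
  4  100000110101011010111001→1 (1)
  5  000001101010110101110011→0 (0)
  6  000011010101101011100110→0 (1)
  7  000110101011010111001101→0 (0)
  8  001101010110101110011010→0 (1)
  9  011010101101011100110101→0 (0)
 10  110101011010111001101010→1 (1)
 11  101010110101110011010101→1 (0)
 12  010101101011100110101010→0 (0)
 13  101011010111001101010100→1 (0)
 14  010110101110011010101000→0 (1)
 15  101101011100110101010001→1 (0)
 16  011010111001101010100010→0 (0)
 17  110101110011010101000100→1 (1)
 18  101011100110101010001001→1 (0)
 19  010111001101010100010010→0 (1)
 20  101110011010101000100101→1 (1)
 21  011100110101010001001011→0 (0)
 22  111001101010100010010110→1 (0)
 23  110011010101000100101100→1 (1)
 24  100110101010001001011001→1 (1)
 25  001101010100010010110011→0 (1)
 26  011010101000100101100111→0 (0)
 27  110101010001001011001110→1 (1)
 28  101010100010010110011101→1 (0)
 29  010101000100101100111010→0 (0)
 30  101010001001011001110100→1 (0)
 31  010100010010110011101000→0 (0)
 32  101000100101100111010000→1 (1)
 33  010001001011001110100001→0 (1)
 34  100010010110011101000011→1 (0)
 35  000100101100111010000110→0 (1)
 36  001001011001110100001101→0 (0)
 37  010010110011101000011010→0 (0)
 38  100101100111010000110100→1 (0)
 39  001011001110100001101000→0 (1)
 40  010110011101000011010001→0 (1)
 41  101100111010000110100011→1 (0)
 42  011001110100001101000110→0 (1)
 43  110011101000011010001101→1 (1)
 44  100111010000110100011011→1 (1)
 45  001110100001101000110111→0 (0)
 46  011101000011010001101110→0 (0)
 47  111010000110100011011100→1 (1)
 48  110100001101000110111001→1 (1)
 49  101000011010001101110011→1 (1)
 50  010000110100011011100111→0 (1)
 51  100001101000110111001111→1 (1)
 52  000011010001101110011111→0 (1)
 53  000110100011011100111111→0 (0)
 54  001101000110111001111110→0 (1)
 55  011010001101110011111101→0 (0)
 56  110100011011100111111010→1 (1)
 57  101000110111001111110101→1 (1)
 58  010001101110011111101011→0 (1)
 59  100011011100111111010111→1 (0)
 60  000110111001111110101110→0 (0)
 61  001101110011111101011100→0 (1)
 62  011011100111111010111001→0 (0)

110010000011010101101011100110101010001001011001110100001101000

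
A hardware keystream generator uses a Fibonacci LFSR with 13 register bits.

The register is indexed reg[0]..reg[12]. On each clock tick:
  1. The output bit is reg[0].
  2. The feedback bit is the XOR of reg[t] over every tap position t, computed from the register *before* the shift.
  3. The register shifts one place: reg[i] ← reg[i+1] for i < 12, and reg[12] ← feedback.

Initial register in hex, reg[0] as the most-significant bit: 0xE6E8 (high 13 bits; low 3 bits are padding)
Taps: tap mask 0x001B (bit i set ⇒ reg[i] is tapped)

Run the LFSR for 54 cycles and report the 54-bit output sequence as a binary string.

k : reg_k → out_k, fb_k
0: 1110011011101 → 1, fb=0
1: 1100110111010 → 1, fb=1
2: 1001101110101 → 1, fb=1
3: 0011011101011 → 0, fb=1
4: 0110111010111 → 0, fb=0
5: 1101110101110 → 1, fb=0
6: 1011101011100 → 1, fb=1
7: 0111010111001 → 0, fb=0
8: 1110101110010 → 1, fb=1
9: 1101011100101 → 1, fb=1
10: 1010111001011 → 1, fb=0
11: 0101110010110 → 0, fb=1
12: 1011100101101 → 1, fb=1
13: 0111001011011 → 0, fb=0
14: 1110010110110 → 1, fb=0
15: 1100101101100 → 1, fb=1
16: 1001011011001 → 1, fb=0
17: 0010110110010 → 0, fb=1
18: 0101101100101 → 0, fb=1
19: 1011011001011 → 1, fb=0
20: 0110110010110 → 0, fb=0
21: 1101100101100 → 1, fb=0
22: 1011001011000 → 1, fb=0
23: 0110010110000 → 0, fb=1
24: 1100101100001 → 1, fb=1
25: 1001011000011 → 1, fb=0
26: 0010110000110 → 0, fb=1
27: 0101100001101 → 0, fb=1
28: 1011000011011 → 1, fb=0
29: 0110000110110 → 0, fb=1
30: 1100001101101 → 1, fb=0
31: 1000011011010 → 1, fb=1
32: 0000110110101 → 0, fb=1
33: 0001101101011 → 0, fb=0
34: 0011011010110 → 0, fb=1
35: 0110110101101 → 0, fb=0
36: 1101101011010 → 1, fb=0
37: 1011010110100 → 1, fb=0
38: 0110101101000 → 0, fb=0
39: 1101011010000 → 1, fb=1
40: 1010110100001 → 1, fb=0
41: 0101101000010 → 0, fb=1
42: 1011010000101 → 1, fb=0
43: 0110100001010 → 0, fb=0
44: 1101000010100 → 1, fb=1
45: 1010000101001 → 1, fb=1
46: 0100001010011 → 0, fb=1
47: 1000010100111 → 1, fb=1
48: 0000101001111 → 0, fb=1
49: 0001010011111 → 0, fb=1
50: 0010100111111 → 0, fb=1
51: 0101001111111 → 0, fb=0
52: 1010011111110 → 1, fb=1
53: 0100111111101 → 0, fb=0

111001101110101110010110110010110000110110101101000010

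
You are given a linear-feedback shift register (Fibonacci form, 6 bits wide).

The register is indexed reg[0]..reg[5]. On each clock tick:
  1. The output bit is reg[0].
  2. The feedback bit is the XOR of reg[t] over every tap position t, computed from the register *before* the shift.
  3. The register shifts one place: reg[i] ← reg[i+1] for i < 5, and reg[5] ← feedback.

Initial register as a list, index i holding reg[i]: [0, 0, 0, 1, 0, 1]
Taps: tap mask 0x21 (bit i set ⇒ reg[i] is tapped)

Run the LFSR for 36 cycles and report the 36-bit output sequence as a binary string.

000101111001010001100001000001111110

step | reg (before) | out | fb
   0 | 000101 | 0 | 1
   1 | 001011 | 0 | 1
   2 | 010111 | 0 | 1
   3 | 101111 | 1 | 0
   4 | 011110 | 0 | 0
   5 | 111100 | 1 | 1
   6 | 111001 | 1 | 0
   7 | 110010 | 1 | 1
   8 | 100101 | 1 | 0
   9 | 001010 | 0 | 0
  10 | 010100 | 0 | 0
  11 | 101000 | 1 | 1
  12 | 010001 | 0 | 1
  13 | 100011 | 1 | 0
  14 | 000110 | 0 | 0
  15 | 001100 | 0 | 0
  16 | 011000 | 0 | 0
  17 | 110000 | 1 | 1
  18 | 100001 | 1 | 0
  19 | 000010 | 0 | 0
  20 | 000100 | 0 | 0
  21 | 001000 | 0 | 0
  22 | 010000 | 0 | 0
  23 | 100000 | 1 | 1
  24 | 000001 | 0 | 1
  25 | 000011 | 0 | 1
  26 | 000111 | 0 | 1
  27 | 001111 | 0 | 1
  28 | 011111 | 0 | 1
  29 | 111111 | 1 | 0
  30 | 111110 | 1 | 1
  31 | 111101 | 1 | 0
  32 | 111010 | 1 | 1
  33 | 110101 | 1 | 0
  34 | 101010 | 1 | 1
  35 | 010101 | 0 | 1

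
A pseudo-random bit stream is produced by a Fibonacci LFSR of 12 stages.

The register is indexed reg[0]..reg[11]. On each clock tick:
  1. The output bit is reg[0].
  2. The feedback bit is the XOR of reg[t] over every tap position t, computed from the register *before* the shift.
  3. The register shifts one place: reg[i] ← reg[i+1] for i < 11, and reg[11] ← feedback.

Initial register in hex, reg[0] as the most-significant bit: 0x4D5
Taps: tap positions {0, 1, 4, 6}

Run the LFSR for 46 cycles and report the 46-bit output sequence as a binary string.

0100110101010101011111110111101010001000010100

step | reg (before) | out | fb
   0 | 010011010101 | 0 | 0
   1 | 100110101010 | 1 | 1
   2 | 001101010101 | 0 | 0
   3 | 011010101010 | 0 | 1
   4 | 110101010101 | 1 | 0
   5 | 101010101010 | 1 | 1
   6 | 010101010101 | 0 | 1
   7 | 101010101011 | 1 | 1
   8 | 010101010111 | 0 | 1
   9 | 101010101111 | 1 | 1
  10 | 010101011111 | 0 | 1
  11 | 101010111111 | 1 | 1
  12 | 010101111111 | 0 | 0
  13 | 101011111110 | 1 | 1
  14 | 010111111101 | 0 | 1
  15 | 101111111011 | 1 | 1
  16 | 011111110111 | 0 | 1
  17 | 111111101111 | 1 | 0
  18 | 111111011110 | 1 | 1
  19 | 111110111101 | 1 | 0
  20 | 111101111010 | 1 | 1
  21 | 111011110101 | 1 | 0
  22 | 110111101010 | 1 | 0
  23 | 101111010100 | 1 | 0
  24 | 011110101000 | 0 | 1
  25 | 111101010001 | 1 | 0
  26 | 111010100010 | 1 | 0
  27 | 110101000100 | 1 | 0
  28 | 101010001000 | 1 | 0
  29 | 010100010000 | 0 | 1
  30 | 101000100001 | 1 | 0
  31 | 010001000010 | 0 | 1
  32 | 100010000101 | 1 | 0
  33 | 000100001010 | 0 | 0
  34 | 001000010100 | 0 | 0
  35 | 010000101000 | 0 | 0
  36 | 100001010000 | 1 | 1
  37 | 000010100001 | 0 | 0
  38 | 000101000010 | 0 | 0
  39 | 001010000100 | 0 | 1
  40 | 010100001001 | 0 | 1
  41 | 101000010011 | 1 | 1
  42 | 010000100111 | 0 | 0
  43 | 100001001110 | 1 | 1
  44 | 000010011101 | 0 | 1
  45 | 000100111011 | 0 | 1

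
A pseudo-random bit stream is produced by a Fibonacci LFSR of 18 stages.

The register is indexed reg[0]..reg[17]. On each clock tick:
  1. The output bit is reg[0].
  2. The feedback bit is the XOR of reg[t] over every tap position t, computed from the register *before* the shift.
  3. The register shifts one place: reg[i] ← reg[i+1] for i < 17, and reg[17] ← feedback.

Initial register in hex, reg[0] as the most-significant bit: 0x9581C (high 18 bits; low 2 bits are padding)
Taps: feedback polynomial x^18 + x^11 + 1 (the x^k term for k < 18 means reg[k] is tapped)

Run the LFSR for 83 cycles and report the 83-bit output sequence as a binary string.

step | reg (before) | out | fb
   0 | 100101011000000111 | 1 | 1
   1 | 001010110000001111 | 0 | 0
   2 | 010101100000011110 | 0 | 0
   3 | 101011000000111100 | 1 | 1
   4 | 010110000001111001 | 0 | 1
   5 | 101100000011110011 | 1 | 0
   6 | 011000000111100110 | 0 | 1
   7 | 110000001111001101 | 1 | 0
   8 | 100000011110011010 | 1 | 1
   9 | 000000111100110101 | 0 | 0
  10 | 000001111001101010 | 0 | 1
  11 | 000011110011010101 | 0 | 1
  12 | 000111100110101011 | 0 | 0
  13 | 001111001101010110 | 0 | 1
  14 | 011110011010101101 | 0 | 0
  15 | 111100110101011010 | 1 | 0
  16 | 111001101010110100 | 1 | 1
  17 | 110011010101101001 | 1 | 0
  18 | 100110101011010010 | 1 | 0
  19 | 001101010110100100 | 0 | 0
  20 | 011010101101001000 | 0 | 1
  21 | 110101011010010001 | 1 | 1
  22 | 101010110100100011 | 1 | 1
  23 | 010101101001000111 | 0 | 1
  24 | 101011010010001111 | 1 | 1
  25 | 010110100100011111 | 0 | 0
  26 | 101101001000111110 | 1 | 1
  27 | 011010010001111101 | 0 | 1
  28 | 110100100011111011 | 1 | 0
  29 | 101001000111110110 | 1 | 0
  30 | 010010001111101100 | 0 | 1
  31 | 100100011111011001 | 1 | 0
  32 | 001000111110110010 | 0 | 0
  33 | 010001111101100100 | 0 | 1
  34 | 100011111011001001 | 1 | 0
  35 | 000111110110010010 | 0 | 0
  36 | 001111101100100100 | 0 | 0
  37 | 011111011001001000 | 0 | 1
  38 | 111110110010010001 | 1 | 1
  39 | 111101100100100011 | 1 | 1
  40 | 111011001001000111 | 1 | 0
  41 | 110110010010001110 | 1 | 1
  42 | 101100100100011101 | 1 | 1
  43 | 011001001000111011 | 0 | 0
  44 | 110010010001110110 | 1 | 0
  45 | 100100100011101100 | 1 | 0
  46 | 001001000111011000 | 0 | 1
  47 | 010010001110110001 | 0 | 0
  48 | 100100011101100010 | 1 | 0
  49 | 001000111011000100 | 0 | 1
  50 | 010001110110001001 | 0 | 0
  51 | 100011101100010010 | 1 | 1
  52 | 000111011000100101 | 0 | 0
  53 | 001110110001001010 | 0 | 1
  54 | 011101100010010101 | 0 | 0
  55 | 111011000100101010 | 1 | 1
  56 | 110110001001010101 | 1 | 0
  57 | 101100010010101010 | 1 | 1
  58 | 011000100101010101 | 0 | 1
  59 | 110001001010101011 | 1 | 1
  60 | 100010010101010111 | 1 | 0
  61 | 000100101010101110 | 0 | 0
  62 | 001001010101011100 | 0 | 1
  63 | 010010101010111001 | 0 | 0
  64 | 100101010101110010 | 1 | 0
  65 | 001010101011100100 | 0 | 1
  66 | 010101010111001001 | 0 | 1
  67 | 101010101110010011 | 1 | 1
  68 | 010101011100100111 | 0 | 0
  69 | 101010111001001110 | 1 | 0
  70 | 010101110010011100 | 0 | 0
  71 | 101011100100111000 | 1 | 1
  72 | 010111001001110001 | 0 | 1
  73 | 101110010011100011 | 1 | 0
  74 | 011100100111000110 | 0 | 1
  75 | 111001001110001101 | 1 | 1
  76 | 110010011100011011 | 1 | 1
  77 | 100100111000110111 | 1 | 1
  78 | 001001110001101111 | 0 | 1
  79 | 010011100011011111 | 0 | 1
  80 | 100111000110111111 | 1 | 1
  81 | 001110001101111111 | 0 | 1
  82 | 011100011011111111 | 0 | 1

10010101100000011110011010101101001000111110110010010001110110001001010101011100100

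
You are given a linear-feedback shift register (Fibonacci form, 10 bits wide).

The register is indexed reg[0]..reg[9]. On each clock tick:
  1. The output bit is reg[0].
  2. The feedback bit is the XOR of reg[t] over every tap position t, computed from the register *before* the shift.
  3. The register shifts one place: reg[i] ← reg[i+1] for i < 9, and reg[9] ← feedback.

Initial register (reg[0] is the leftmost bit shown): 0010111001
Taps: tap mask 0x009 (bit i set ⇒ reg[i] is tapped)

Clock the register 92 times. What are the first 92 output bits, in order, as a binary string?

k : reg_k → out_k, fb_k
0: 0010111001 → 0, fb=0
1: 0101110010 → 0, fb=1
2: 1011100101 → 1, fb=0
3: 0111001010 → 0, fb=1
4: 1110010101 → 1, fb=1
5: 1100101011 → 1, fb=1
6: 1001010111 → 1, fb=0
7: 0010101110 → 0, fb=0
8: 0101011100 → 0, fb=1
9: 1010111001 → 1, fb=1
10: 0101110011 → 0, fb=1
11: 1011100111 → 1, fb=0
12: 0111001110 → 0, fb=1
13: 1110011101 → 1, fb=1
14: 1100111011 → 1, fb=1
15: 1001110111 → 1, fb=0
16: 0011101110 → 0, fb=1
17: 0111011101 → 0, fb=1
18: 1110111011 → 1, fb=1
19: 1101110111 → 1, fb=0
20: 1011101110 → 1, fb=0
21: 0111011100 → 0, fb=1
22: 1110111001 → 1, fb=1
23: 1101110011 → 1, fb=0
24: 1011100110 → 1, fb=0
25: 0111001100 → 0, fb=1
26: 1110011001 → 1, fb=1
27: 1100110011 → 1, fb=1
28: 1001100111 → 1, fb=0
29: 0011001110 → 0, fb=1
30: 0110011101 → 0, fb=0
31: 1100111010 → 1, fb=1
32: 1001110101 → 1, fb=0
33: 0011101010 → 0, fb=1
34: 0111010101 → 0, fb=1
35: 1110101011 → 1, fb=1
36: 1101010111 → 1, fb=0
37: 1010101110 → 1, fb=1
38: 0101011101 → 0, fb=1
39: 1010111011 → 1, fb=1
40: 0101110111 → 0, fb=1
41: 1011101111 → 1, fb=0
42: 0111011110 → 0, fb=1
43: 1110111101 → 1, fb=1
44: 1101111011 → 1, fb=0
45: 1011110110 → 1, fb=0
46: 0111101100 → 0, fb=1
47: 1111011001 → 1, fb=0
48: 1110110010 → 1, fb=1
49: 1101100101 → 1, fb=0
50: 1011001010 → 1, fb=0
51: 0110010100 → 0, fb=0
52: 1100101000 → 1, fb=1
53: 1001010001 → 1, fb=0
54: 0010100010 → 0, fb=0
55: 0101000100 → 0, fb=1
56: 1010001001 → 1, fb=1
57: 0100010011 → 0, fb=0
58: 1000100110 → 1, fb=1
59: 0001001101 → 0, fb=1
60: 0010011011 → 0, fb=0
61: 0100110110 → 0, fb=0
62: 1001101100 → 1, fb=0
63: 0011011000 → 0, fb=1
64: 0110110001 → 0, fb=0
65: 1101100010 → 1, fb=0
66: 1011000100 → 1, fb=0
67: 0110001000 → 0, fb=0
68: 1100010000 → 1, fb=1
69: 1000100001 → 1, fb=1
70: 0001000011 → 0, fb=1
71: 0010000111 → 0, fb=0
72: 0100001110 → 0, fb=0
73: 1000011100 → 1, fb=1
74: 0000111001 → 0, fb=0
75: 0001110010 → 0, fb=1
76: 0011100101 → 0, fb=1
77: 0111001011 → 0, fb=1
78: 1110010111 → 1, fb=1
79: 1100101111 → 1, fb=1
80: 1001011111 → 1, fb=0
81: 0010111110 → 0, fb=0
82: 0101111100 → 0, fb=1
83: 1011111001 → 1, fb=0
84: 0111110010 → 0, fb=1
85: 1111100101 → 1, fb=0
86: 1111001010 → 1, fb=0
87: 1110010100 → 1, fb=1
88: 1100101001 → 1, fb=1
89: 1001010011 → 1, fb=0
90: 0010100110 → 0, fb=0
91: 0101001100 → 0, fb=1

00101110010101110011101110111001100111010101110111101100101000100110110001000011100101111100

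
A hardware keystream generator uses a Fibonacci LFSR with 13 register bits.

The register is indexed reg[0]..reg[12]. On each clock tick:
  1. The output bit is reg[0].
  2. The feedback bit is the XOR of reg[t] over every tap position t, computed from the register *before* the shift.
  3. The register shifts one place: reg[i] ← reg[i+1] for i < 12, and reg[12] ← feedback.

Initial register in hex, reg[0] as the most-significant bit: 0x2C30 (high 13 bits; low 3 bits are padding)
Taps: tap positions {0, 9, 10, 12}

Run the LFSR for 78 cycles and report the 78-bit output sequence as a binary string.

tick  register→output (feedback)
  0  0010110000110→0 (1)
  1  0101100001101→0 (1)
  2  1011000011011→1 (1)
  3  0110000110111→0 (0)
  4  1100001101110→1 (1)
  5  1000011011101→1 (0)
  6  0000110111010→0 (1)
  7  0001101110101→0 (0)
  8  0011011101010→0 (1)
  9  0110111010101→0 (0)
 10  1101110101010→1 (0)
 11  1011101010100→1 (0)
 12  0111010101000→0 (1)
 13  1110101010001→1 (0)
 14  1101010100010→1 (1)
 15  1010101000101→1 (1)
 16  0101010001011→0 (0)
 17  1010100010110→1 (0)
 18  0101000101100→0 (0)
 19  1010001011000→1 (0)
 20  0100010110000→0 (0)
 21  1000101100000→1 (1)
 22  0001011000001→0 (1)
 23  0010110000011→0 (1)
 24  0101100000111→0 (0)
 25  1011000001110→1 (1)
 26  0110000011101→0 (1)
 27  1100000111011→1 (1)
 28  1000001110111→1 (1)
 29  0000011101111→0 (1)
 30  0000111011111→0 (1)
 31  0001110111111→0 (1)
 32  0011101111111→0 (1)
 33  0111011111111→0 (1)
 34  1110111111111→1 (0)
 35  1101111111110→1 (1)
 36  1011111111101→1 (0)
 37  0111111111010→0 (1)
 38  1111111110101→1 (1)
 39  1111111101011→1 (1)
 40  1111111010111→1 (1)
 41  1111110101111→1 (0)
 42  1111101011110→1 (1)
 43  1111010111101→1 (0)
 44  1110101111010→1 (0)
 45  1101011110100→1 (0)
 46  1010111101000→1 (0)
 47  0101111010000→0 (0)
 48  1011110100000→1 (1)
 49  0111101000001→0 (1)
 50  1111010000011→1 (0)
 51  1110100000110→1 (0)
 52  1101000001100→1 (1)
 53  1010000011001→1 (1)
 54  0100000110011→0 (1)
 55  1000001100111→1 (1)
 56  0000011001111→0 (1)
 57  0000110011111→0 (1)
 58  0001100111111→0 (1)
 59  0011001111111→0 (1)
 60  0110011111111→0 (1)
 61  1100111111111→1 (0)
 62  1001111111110→1 (1)
 63  0011111111101→0 (1)
 64  0111111111011→0 (0)
 65  1111111110110→1 (0)
 66  1111111101100→1 (1)
 67  1111111011001→1 (1)
 68  1111110110011→1 (0)
 69  1111101100110→1 (0)
 70  1111011001100→1 (1)
 71  1110110011001→1 (1)
 72  1101100110011→1 (0)
 73  1011001100110→1 (0)
 74  0110011001100→0 (0)
 75  1100110011000→1 (0)
 76  1001100110000→1 (1)
 77  0011001100001→0 (1)

001011000011011101010100010110000011101111111110101111010000011001111111110110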